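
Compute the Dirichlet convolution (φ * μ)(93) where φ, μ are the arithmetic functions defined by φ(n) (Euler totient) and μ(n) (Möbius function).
(φ * μ)(93) = 29

Divisors of 93: [1, 3, 31, 93]. For each d | 93:
  d = 1: φ(1) · μ(93/1) = 1 · 1 = 1
  d = 3: φ(3) · μ(93/3) = 2 · -1 = -2
  d = 31: φ(31) · μ(93/31) = 30 · -1 = -30
  d = 93: φ(93) · μ(93/93) = 60 · 1 = 60
Summing: (φ * μ)(93) = 1 + -2 + -30 + 60 = 29.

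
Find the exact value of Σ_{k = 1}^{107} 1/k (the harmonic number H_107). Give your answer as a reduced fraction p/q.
H_107 = 81560682312293522125469128981858530591444536467/15521442759214556458772607587176753329489754560

Direct summation: H_107 = 1 + 1/2 + ... + 1/107. The least common denominator is lcm(1, ..., 107) = 77607213796072782293863037935883766647448772800; over this denominator the numerator is 77607213796072782293863037935883766647448772800 + 38803606898036391146931518967941883323724386400 + 25869071265357594097954345978627922215816257600 + 19401803449018195573465759483970941661862193200 + 15521442759214556458772607587176753329489754560 + 12934535632678797048977172989313961107908128800 + 11086744828010397470551862562269109521064110400 + 9700901724509097786732879741985470830931096600 + 8623023755119198032651448659542640738605419200 + 7760721379607278229386303793588376664744877280 + 7055201254188434753987548903262160604313524800 + 6467267816339398524488586494656980553954064400 + 5969785676620983253374079841221828203649905600 + 5543372414005198735275931281134554760532055200 + 5173814253071518819590869195725584443163251520 + 4850450862254548893366439870992735415465548300 + 4565130223298398958462531643287280391026398400 + 4311511877559599016325724329771320369302709600 + 4084590199793304331255949365046514034076251200 + 3880360689803639114693151896794188332372438640 + 3695581609336799156850620854089703173688036800 + 3527600627094217376993774451631080302156762400 + 3374226686785773143211436431994946375976033600 + 3233633908169699262244293247328490276977032200 + 3104288551842911291754521517435350665897950912 + 2984892838310491626687039920610914101824952800 + 2874341251706399344217149553180880246201806400 + 2771686207002599367637965640567277380266027600 + 2676110820554233872202173721927026436118923200 + 2586907126535759409795434597862792221581625760 + 2503458509550734912705259288254315053143508800 + 2425225431127274446683219935496367707732774150 + 2351733751396144917995849634420720201437841600 + 2282565111649199479231265821643640195513199200 + 2217348965602079494110372512453821904212822080 + 2155755938779799508162862164885660184651354800 + 2097492264758723845780082106375236936417534400 + 2042295099896652165627974682523257017038125600 + 1989928558873661084458026613740609401216635200 + 1940180344901819557346575948397094166186219320 + 1892858873074945909606415559411799186523140800 + 1847790804668399578425310427044851586844018400 + 1804818925490064704508442742694971317382529600 + 1763800313547108688496887225815540151078381200 + 1724604751023839606530289731908528147721083840 + 1687113343392886571605718215997473187988016800 + 1651217314810059197741766764593271630796782400 + 1616816954084849631122146623664245138488516100 + 1583820689715771067221694651752729931580587200 + 1552144275921455645877260758717675332948975456 + 1521710074432799652820843881095760130342132800 + 1492446419155245813343519960305457050912476400 + 1464287052756090231959679961054410691461297600 + 1437170625853199672108574776590440123100903200 + 1411040250837686950797509780652432120862704960 + 1385843103501299683818982820283638690133013800 + 1361530066597768110418649788348838011358750400 + 1338055410277116936101086860963513218059461600 + 1315376505018182750743441320947182485549979200 + 1293453563267879704897717298931396110790812880 + 1272249406492996431046935048129242076187684800 + 1251729254775367456352629644127157526571754400 + 1231860536445599718950206951363234391229345600 + 1212612715563637223341609967748183853866387075 + 1193957135324196650674815968244365640729981120 + 1175866875698072458997924817210360100718920800 + 1158316623821981825281537879640056218618638400 + 1141282555824599739615632910821820097756599600 + 1124742228928591047737145477331648791992011200 + 1108674482801039747055186256226910952106411040 + 1093059349240461722448775182195546009118996800 + 1077877969389899754081431082442830092325677400 + 1063112517754421675258397779943613241745873600 + 1048746132379361922890041053187618468208767200 + 1034762850614303763918173839145116888632650304 + 1021147549948326082813987341261628508519062800 + 1007885893455490679141078414751737229187646400 + 994964279436830542229013306870304700608317600 + 982369794886997244226114404251693248701883200 + 970090172450909778673287974198547083093109660 + 958113750568799781405716517726960082067268800 + 946429436537472954803207779705899593261570400 + 935026672241840750528470336576912851174081600 + 923895402334199789212655213522425793422009200 + 913026044659679791692506328657456078205279680 + 902409462745032352254221371347485658691264800 + 892036940184744624067391240642342145372974400 + 881900156773554344248443612907770075539190600 + 871991166248008789818685819504311984802795200 + 862302375511919803265144865954264073860541920 + 852826525231569036196297120174546886235700800 + 843556671696443285802859107998736593994008400 + 834486169850244970901753096084771684381169600 + 825608657405029598870883382296635815398391200 + 816918039958660866251189873009302806815250240 + 808408477042424815561073311832122569244258050 + 800074369031678167977969463256533676777822400 + 791910344857885533610847325876364965790293600 + 783911250465381639331949878140240067145947200 + 776072137960727822938630379358837666474487728 + 768388255406661210830327108276076897499492800 + 760855037216399826410421940547880065171066400 + 753468095107502740717116873163920064538337600 + 746223209577622906671759980152728525456238200 + 739116321867359831370124170817940634737607360 + 732143526378045115979839980527205345730648800 + 725301063514698899942645214354053893901390400 = 407803411561467610627345644909292652957222682335, so H_107 = 407803411561467610627345644909292652957222682335/77607213796072782293863037935883766647448772800; reducing by gcd(407803411561467610627345644909292652957222682335, 77607213796072782293863037935883766647448772800) = 5 gives 81560682312293522125469128981858530591444536467/15521442759214556458772607587176753329489754560 ≈ 5.25471. (The PNT-adjacent estimate ln(107) + γ ≈ 5.25004 matches within O(1/n).)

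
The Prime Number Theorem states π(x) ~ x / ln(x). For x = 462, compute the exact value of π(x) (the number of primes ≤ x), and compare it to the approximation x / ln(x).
π(462) = 89;  x/ln(x) ≈ 75.30;  relative error ≈ 15.39%.

Directly count primes up to 462: π(462) = 89. The PNT approximation gives 462/ln(462) ≈ 462/6.13556 ≈ 75.30. Relative error (π(x) − x/ln(x)) / π(x) ≈ 15.39%; the approximation is known to undercount slightly (Li(x) is a better estimate).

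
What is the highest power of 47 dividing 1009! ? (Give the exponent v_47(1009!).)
v_47(1009!) = 21

Legendre's formula: v_p(n!) = Σ_{k ≥ 1} ⌊n / p^k⌋. For p = 47, n = 1009, the terms are:
  ⌊1009/47^1⌋ = ⌊1009/47⌋ = 21
(the next term ⌊1009/47^2⌋ = 0, terminating the sum). Summing: v_47(1009!) = 21 = 21.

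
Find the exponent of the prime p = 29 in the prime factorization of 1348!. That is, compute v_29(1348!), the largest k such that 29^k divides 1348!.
v_29(1348!) = 47

Legendre's formula: v_p(n!) = Σ_{k ≥ 1} ⌊n / p^k⌋. For p = 29, n = 1348, the terms are:
  ⌊1348/29^1⌋ = ⌊1348/29⌋ = 46
  ⌊1348/29^2⌋ = ⌊1348/841⌋ = 1
(the next term ⌊1348/29^3⌋ = 0, terminating the sum). Summing: v_29(1348!) = 46 + 1 = 47.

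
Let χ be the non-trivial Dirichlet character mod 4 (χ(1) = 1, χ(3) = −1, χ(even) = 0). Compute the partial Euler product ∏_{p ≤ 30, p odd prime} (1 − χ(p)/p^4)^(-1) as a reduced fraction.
∏ = 2025743556867464796746949565/2048388086956649527369531392

The odd primes p ≤ 30 are [3, 5, 7, 11, 13, 17, 19, 23, 29]. For each, χ(p) = 1 if p ≡ 1 mod 4, χ(p) = −1 if p ≡ 3 mod 4. Taking (1 − χ(p)/p^4)^(-1) = p^4/(p^4 − χ(p)): (1 − (-1)/3^4)^(-1) · (1 − (1)/5^4)^(-1) · (1 − (-1)/7^4)^(-1) · (1 − (-1)/11^4)^(-1) · (1 − (1)/13^4)^(-1) · (1 − (1)/17^4)^(-1) · (1 − (-1)/19^4)^(-1) · (1 − (-1)/23^4)^(-1) · (1 − (1)/29^4)^(-1) = 2025743556867464796746949565/2048388086956649527369531392.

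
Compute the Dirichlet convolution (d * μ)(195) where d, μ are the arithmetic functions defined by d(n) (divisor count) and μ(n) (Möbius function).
(d * μ)(195) = 1

Divisors of 195: [1, 3, 5, 13, 15, 39, 65, 195]. For each d | 195:
  d = 1: d(1) · μ(195/1) = 1 · -1 = -1
  d = 3: d(3) · μ(195/3) = 2 · 1 = 2
  d = 5: d(5) · μ(195/5) = 2 · 1 = 2
  d = 13: d(13) · μ(195/13) = 2 · 1 = 2
  d = 15: d(15) · μ(195/15) = 4 · -1 = -4
  d = 39: d(39) · μ(195/39) = 4 · -1 = -4
  d = 65: d(65) · μ(195/65) = 4 · -1 = -4
  d = 195: d(195) · μ(195/195) = 8 · 1 = 8
Summing: (d * μ)(195) = -1 + 2 + 2 + 2 + -4 + -4 + -4 + 8 = 1.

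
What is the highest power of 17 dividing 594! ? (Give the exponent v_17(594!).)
v_17(594!) = 36

Legendre's formula: v_p(n!) = Σ_{k ≥ 1} ⌊n / p^k⌋. For p = 17, n = 594, the terms are:
  ⌊594/17^1⌋ = ⌊594/17⌋ = 34
  ⌊594/17^2⌋ = ⌊594/289⌋ = 2
(the next term ⌊594/17^3⌋ = 0, terminating the sum). Summing: v_17(594!) = 34 + 2 = 36.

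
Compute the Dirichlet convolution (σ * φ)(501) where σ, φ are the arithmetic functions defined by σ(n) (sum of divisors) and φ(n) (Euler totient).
(σ * φ)(501) = 2004

Divisors of 501: [1, 3, 167, 501]. For each d | 501:
  d = 1: σ(1) · φ(501/1) = 1 · 332 = 332
  d = 3: σ(3) · φ(501/3) = 4 · 166 = 664
  d = 167: σ(167) · φ(501/167) = 168 · 2 = 336
  d = 501: σ(501) · φ(501/501) = 672 · 1 = 672
Summing: (σ * φ)(501) = 332 + 664 + 336 + 672 = 2004.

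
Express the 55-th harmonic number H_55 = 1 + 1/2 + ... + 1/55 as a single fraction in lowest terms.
H_55 = 251499286680120823312889/54749786241679275146400

Direct summation: H_55 = 1 + 1/2 + ... + 1/55. The least common denominator is lcm(1, ..., 55) = 164249358725037825439200; over this denominator the numerator is 164249358725037825439200 + 82124679362518912719600 + 54749786241679275146400 + 41062339681259456359800 + 32849871745007565087840 + 27374893120839637573200 + 23464194103576832205600 + 20531169840629728179900 + 18249928747226425048800 + 16424935872503782543920 + 14931759884094347767200 + 13687446560419818786600 + 12634566055772140418400 + 11732097051788416102800 + 10949957248335855029280 + 10265584920314864089950 + 9661726983825754437600 + 9124964373613212524400 + 8644703090791464496800 + 8212467936251891271960 + 7821398034525610735200 + 7465879942047173883600 + 7141276466305992410400 + 6843723280209909393300 + 6569974349001513017568 + 6317283027886070209200 + 6083309582408808349600 + 5866048525894208051400 + 5663770990518545704800 + 5474978624167927514640 + 5298366410485091143200 + 5132792460157432044975 + 4977253294698115922400 + 4830863491912877218800 + 4692838820715366441120 + 4562482186806606262200 + 4439171857433454741600 + 4322351545395732248400 + 4211522018590713472800 + 4106233968125945635980 + 4006081920122873791200 + 3910699017262805367600 + 3819752528489251754400 + 3732939971023586941800 + 3649985749445285009760 + 3570638233152996205200 + 3494667206915698413600 + 3421861640104954696650 + 3352027729082404600800 + 3284987174500756508784 + 3220575661275251479200 + 3158641513943035104600 + 3099044504245996706400 + 3041654791204404174800 + 2986351976818869553440 = 754497860040362469938667, so H_55 = 754497860040362469938667/164249358725037825439200; reducing by gcd(754497860040362469938667, 164249358725037825439200) = 3 gives 251499286680120823312889/54749786241679275146400 ≈ 4.59361. (The PNT-adjacent estimate ln(55) + γ ≈ 4.58455 matches within O(1/n).)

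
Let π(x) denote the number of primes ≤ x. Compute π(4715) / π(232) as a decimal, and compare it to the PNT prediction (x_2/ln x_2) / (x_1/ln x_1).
π(4715)/π(232) = 635/50 ≈ 12.7000;  PNT prediction ≈ 13.0869.

π(232) = 50 and π(4715) = 635, so π(4715)/π(232) ≈ 12.7000. The PNT-predicted ratio is (4715/ln(4715)) / (232/ln(232)) ≈ 13.0869. The two agree to within a few percent, as expected.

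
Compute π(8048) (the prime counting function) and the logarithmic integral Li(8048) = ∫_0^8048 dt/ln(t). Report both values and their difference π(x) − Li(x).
π(8048) = 1011;  Li(8048) ≈ 1031.76;  π(x) − Li(x) ≈ -20.76.

Direct count of primes ≤ 8048 gives π(8048) = 1011. Numerical evaluation of the logarithmic integral gives Li(8048) ≈ 1031.76. The difference π(x) − Li(x) ≈ -20.76 is typically negative for small/moderate x (Li(x) overestimates), though Littlewood's theorem shows this sign changes infinitely often.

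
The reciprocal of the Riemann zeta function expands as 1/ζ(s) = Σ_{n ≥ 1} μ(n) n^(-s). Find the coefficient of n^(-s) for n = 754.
μ(754) = -1

Factor n = 754 = 2 · 13 · 29. μ(n) = 0 if any exponent ≥ 2 (not squarefree); otherwise μ(n) = (−1)^{ω(n)} where ω(n) is the number of distinct prime factors. Applying: μ(754) = -1.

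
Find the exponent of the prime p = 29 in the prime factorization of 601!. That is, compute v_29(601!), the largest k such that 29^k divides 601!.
v_29(601!) = 20

Legendre's formula: v_p(n!) = Σ_{k ≥ 1} ⌊n / p^k⌋. For p = 29, n = 601, the terms are:
  ⌊601/29^1⌋ = ⌊601/29⌋ = 20
(the next term ⌊601/29^2⌋ = 0, terminating the sum). Summing: v_29(601!) = 20 = 20.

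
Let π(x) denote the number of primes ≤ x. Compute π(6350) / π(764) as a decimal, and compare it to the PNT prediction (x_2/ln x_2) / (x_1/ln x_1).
π(6350)/π(764) = 826/135 ≈ 6.1185;  PNT prediction ≈ 6.3014.

π(764) = 135 and π(6350) = 826, so π(6350)/π(764) ≈ 6.1185. The PNT-predicted ratio is (6350/ln(6350)) / (764/ln(764)) ≈ 6.3014. The two agree to within a few percent, as expected.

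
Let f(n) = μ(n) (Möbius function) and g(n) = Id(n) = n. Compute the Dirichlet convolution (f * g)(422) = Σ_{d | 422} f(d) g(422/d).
(μ * Id)(422) = 210

Divisors of 422: [1, 2, 211, 422]. For each d | 422:
  d = 1: μ(1) · Id(422/1) = 1 · 422 = 422
  d = 2: μ(2) · Id(422/2) = -1 · 211 = -211
  d = 211: μ(211) · Id(422/211) = -1 · 2 = -2
  d = 422: μ(422) · Id(422/422) = 1 · 1 = 1
Summing: (μ * Id)(422) = 422 + -211 + -2 + 1 = 210.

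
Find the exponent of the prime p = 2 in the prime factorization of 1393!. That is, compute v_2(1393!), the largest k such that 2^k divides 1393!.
v_2(1393!) = 1387

Legendre's formula: v_p(n!) = Σ_{k ≥ 1} ⌊n / p^k⌋. For p = 2, n = 1393, the terms are:
  ⌊1393/2^1⌋ = ⌊1393/2⌋ = 696
  ⌊1393/2^2⌋ = ⌊1393/4⌋ = 348
  ⌊1393/2^3⌋ = ⌊1393/8⌋ = 174
  ⌊1393/2^4⌋ = ⌊1393/16⌋ = 87
  ⌊1393/2^5⌋ = ⌊1393/32⌋ = 43
  ⌊1393/2^6⌋ = ⌊1393/64⌋ = 21
  ⌊1393/2^7⌋ = ⌊1393/128⌋ = 10
  ⌊1393/2^8⌋ = ⌊1393/256⌋ = 5
  ⌊1393/2^9⌋ = ⌊1393/512⌋ = 2
  ⌊1393/2^10⌋ = ⌊1393/1024⌋ = 1
(the next term ⌊1393/2^11⌋ = 0, terminating the sum). Summing: v_2(1393!) = 696 + 348 + 174 + 87 + 43 + 21 + 10 + 5 + 2 + 1 = 1387.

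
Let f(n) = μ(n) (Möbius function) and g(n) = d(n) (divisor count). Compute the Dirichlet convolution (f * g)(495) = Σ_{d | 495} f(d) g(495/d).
(μ * d)(495) = 1

Divisors of 495: [1, 3, 5, 9, 11, 15, 33, 45, 55, 99, 165, 495]. For each d | 495:
  d = 1: μ(1) · d(495/1) = 1 · 12 = 12
  d = 3: μ(3) · d(495/3) = -1 · 8 = -8
  d = 5: μ(5) · d(495/5) = -1 · 6 = -6
  d = 9: μ(9) · d(495/9) = 0 · 4 = 0
  d = 11: μ(11) · d(495/11) = -1 · 6 = -6
  d = 15: μ(15) · d(495/15) = 1 · 4 = 4
  d = 33: μ(33) · d(495/33) = 1 · 4 = 4
  d = 45: μ(45) · d(495/45) = 0 · 2 = 0
  d = 55: μ(55) · d(495/55) = 1 · 3 = 3
  d = 99: μ(99) · d(495/99) = 0 · 2 = 0
  d = 165: μ(165) · d(495/165) = -1 · 2 = -2
  d = 495: μ(495) · d(495/495) = 0 · 1 = 0
Summing: (μ * d)(495) = 12 + -8 + -6 + 0 + -6 + 4 + 4 + 0 + 3 + 0 + -2 + 0 = 1.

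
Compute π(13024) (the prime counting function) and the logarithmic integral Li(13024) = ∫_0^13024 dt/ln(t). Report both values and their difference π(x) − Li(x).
π(13024) = 1551;  Li(13024) ≈ 1569.64;  π(x) − Li(x) ≈ -18.64.

Direct count of primes ≤ 13024 gives π(13024) = 1551. Numerical evaluation of the logarithmic integral gives Li(13024) ≈ 1569.64. The difference π(x) − Li(x) ≈ -18.64 is typically negative for small/moderate x (Li(x) overestimates), though Littlewood's theorem shows this sign changes infinitely often.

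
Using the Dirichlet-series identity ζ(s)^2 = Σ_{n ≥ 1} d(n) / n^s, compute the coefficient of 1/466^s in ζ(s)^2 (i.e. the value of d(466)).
d(466) = 4

ζ(s)^2 = (Σ 1/m^s)(Σ 1/k^s). The coefficient of 1/n^s in the product is the number of ordered pairs (m, k) with mk = n, which equals d(n). For n = 466, divisors are [1, 2, 233, 466], so d(466) = 4.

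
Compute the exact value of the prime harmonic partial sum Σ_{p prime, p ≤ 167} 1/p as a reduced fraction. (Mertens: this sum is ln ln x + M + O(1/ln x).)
Σ 1/p = 1840793455149223796977553240989608507934961889604586193282330007699/962947420735983927056946215901134429196419130606213075415963491270

π(167) = 39, so the primes ≤ 167 are [2, 3, 5, 7, 11, 13, 17, 19, 23, 29, 31, 37, 41, 43, 47, 53, 59, 61, 67, 71, 73, 79, 83, 89, 97, 101, 103, 107, 109, 113, 127, 131, 137, 139, 149, 151, 157, 163, 167]. Summing 1/p over these primes: 1840793455149223796977553240989608507934961889604586193282330007699/962947420735983927056946215901134429196419130606213075415963491270 ≈ 1.9116. Mertens estimate ln ln(167) + 0.2615 ≈ 1.8943.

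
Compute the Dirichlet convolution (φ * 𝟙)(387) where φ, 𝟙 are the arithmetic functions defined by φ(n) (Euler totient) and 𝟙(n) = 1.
(φ * 𝟙)(387) = 387

Divisors of 387: [1, 3, 9, 43, 129, 387]. For each d | 387:
  d = 1: φ(1) · 𝟙(387/1) = 1 · 1 = 1
  d = 3: φ(3) · 𝟙(387/3) = 2 · 1 = 2
  d = 9: φ(9) · 𝟙(387/9) = 6 · 1 = 6
  d = 43: φ(43) · 𝟙(387/43) = 42 · 1 = 42
  d = 129: φ(129) · 𝟙(387/129) = 84 · 1 = 84
  d = 387: φ(387) · 𝟙(387/387) = 252 · 1 = 252
Summing: (φ * 𝟙)(387) = 1 + 2 + 6 + 42 + 84 + 252 = 387.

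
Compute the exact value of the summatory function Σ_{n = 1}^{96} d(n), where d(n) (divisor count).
Σ_{n ≤ 96} d(n) = 459

Compute d(n) for each 1 ≤ n ≤ 96: d(1) = 1, d(2) = 2, d(3) = 2, d(4) = 3, d(5) = 2, d(6) = 4, d(7) = 2, d(8) = 4, d(9) = 3, d(10) = 4, d(11) = 2, d(12) = 6, d(13) = 2, d(14) = 4, d(15) = 4, d(16) = 5, d(17) = 2, d(18) = 6, d(19) = 2, d(20) = 6, d(21) = 4, d(22) = 4, d(23) = 2, d(24) = 8, d(25) = 3, d(26) = 4, d(27) = 4, d(28) = 6, d(29) = 2, d(30) = 8, d(31) = 2, d(32) = 6, d(33) = 4, d(34) = 4, d(35) = 4, d(36) = 9, d(37) = 2, d(38) = 4, d(39) = 4, d(40) = 8, d(41) = 2, d(42) = 8, d(43) = 2, d(44) = 6, d(45) = 6, d(46) = 4, d(47) = 2, d(48) = 10, d(49) = 3, d(50) = 6, d(51) = 4, d(52) = 6, d(53) = 2, d(54) = 8, d(55) = 4, d(56) = 8, d(57) = 4, d(58) = 4, d(59) = 2, d(60) = 12, d(61) = 2, d(62) = 4, d(63) = 6, d(64) = 7, d(65) = 4, d(66) = 8, d(67) = 2, d(68) = 6, d(69) = 4, d(70) = 8, d(71) = 2, d(72) = 12, d(73) = 2, d(74) = 4, d(75) = 6, d(76) = 6, d(77) = 4, d(78) = 8, d(79) = 2, d(80) = 10, d(81) = 5, d(82) = 4, d(83) = 2, d(84) = 12, d(85) = 4, d(86) = 4, d(87) = 4, d(88) = 8, d(89) = 2, d(90) = 12, d(91) = 4, d(92) = 6, d(93) = 4, d(94) = 4, d(95) = 4, d(96) = 12. Summing all 96 values: 459. (Dirichlet's divisor formula: Σ_{n ≤ x} d(n) = x ln(x) + (2γ − 1) x + O(√x). For x = 96, the asymptotic estimate is ≈ 453.00.)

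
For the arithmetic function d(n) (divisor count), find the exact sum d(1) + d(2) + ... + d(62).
Σ_{n ≤ 62} d(n) = 267

Compute d(n) for each 1 ≤ n ≤ 62: d(1) = 1, d(2) = 2, d(3) = 2, d(4) = 3, d(5) = 2, d(6) = 4, d(7) = 2, d(8) = 4, d(9) = 3, d(10) = 4, d(11) = 2, d(12) = 6, d(13) = 2, d(14) = 4, d(15) = 4, d(16) = 5, d(17) = 2, d(18) = 6, d(19) = 2, d(20) = 6, d(21) = 4, d(22) = 4, d(23) = 2, d(24) = 8, d(25) = 3, d(26) = 4, d(27) = 4, d(28) = 6, d(29) = 2, d(30) = 8, d(31) = 2, d(32) = 6, d(33) = 4, d(34) = 4, d(35) = 4, d(36) = 9, d(37) = 2, d(38) = 4, d(39) = 4, d(40) = 8, d(41) = 2, d(42) = 8, d(43) = 2, d(44) = 6, d(45) = 6, d(46) = 4, d(47) = 2, d(48) = 10, d(49) = 3, d(50) = 6, d(51) = 4, d(52) = 6, d(53) = 2, d(54) = 8, d(55) = 4, d(56) = 8, d(57) = 4, d(58) = 4, d(59) = 2, d(60) = 12, d(61) = 2, d(62) = 4. Summing all 62 values: 267. (Dirichlet's divisor formula: Σ_{n ≤ x} d(n) = x ln(x) + (2γ − 1) x + O(√x). For x = 62, the asymptotic estimate is ≈ 265.46.)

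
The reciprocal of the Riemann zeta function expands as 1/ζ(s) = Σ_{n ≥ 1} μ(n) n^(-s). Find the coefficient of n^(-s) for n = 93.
μ(93) = 1

Factor n = 93 = 3 · 31. μ(n) = 0 if any exponent ≥ 2 (not squarefree); otherwise μ(n) = (−1)^{ω(n)} where ω(n) is the number of distinct prime factors. Applying: μ(93) = 1.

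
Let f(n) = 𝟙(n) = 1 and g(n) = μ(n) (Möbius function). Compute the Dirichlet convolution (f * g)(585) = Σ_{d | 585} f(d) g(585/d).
(𝟙 * μ)(585) = 0

Divisors of 585: [1, 3, 5, 9, 13, 15, 39, 45, 65, 117, 195, 585]. For each d | 585:
  d = 1: 𝟙(1) · μ(585/1) = 1 · 0 = 0
  d = 3: 𝟙(3) · μ(585/3) = 1 · -1 = -1
  d = 5: 𝟙(5) · μ(585/5) = 1 · 0 = 0
  d = 9: 𝟙(9) · μ(585/9) = 1 · 1 = 1
  d = 13: 𝟙(13) · μ(585/13) = 1 · 0 = 0
  d = 15: 𝟙(15) · μ(585/15) = 1 · 1 = 1
  d = 39: 𝟙(39) · μ(585/39) = 1 · 1 = 1
  d = 45: 𝟙(45) · μ(585/45) = 1 · -1 = -1
  d = 65: 𝟙(65) · μ(585/65) = 1 · 0 = 0
  d = 117: 𝟙(117) · μ(585/117) = 1 · -1 = -1
  d = 195: 𝟙(195) · μ(585/195) = 1 · -1 = -1
  d = 585: 𝟙(585) · μ(585/585) = 1 · 1 = 1
Summing: (𝟙 * μ)(585) = 0 + -1 + 0 + 1 + 0 + 1 + 1 + -1 + 0 + -1 + -1 + 1 = 0.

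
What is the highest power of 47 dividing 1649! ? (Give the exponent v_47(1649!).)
v_47(1649!) = 35

Legendre's formula: v_p(n!) = Σ_{k ≥ 1} ⌊n / p^k⌋. For p = 47, n = 1649, the terms are:
  ⌊1649/47^1⌋ = ⌊1649/47⌋ = 35
(the next term ⌊1649/47^2⌋ = 0, terminating the sum). Summing: v_47(1649!) = 35 = 35.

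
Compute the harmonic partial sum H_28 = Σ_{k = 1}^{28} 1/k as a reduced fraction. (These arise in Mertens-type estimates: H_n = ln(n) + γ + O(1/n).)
H_28 = 315404588903/80313433200

Direct summation: H_28 = 1 + 1/2 + ... + 1/28. The least common denominator is lcm(1, ..., 28) = 80313433200; over this denominator the numerator is 80313433200 + 40156716600 + 26771144400 + 20078358300 + 16062686640 + 13385572200 + 11473347600 + 10039179150 + 8923714800 + 8031343320 + 7301221200 + 6692786100 + 6177956400 + 5736673800 + 5354228880 + 5019589575 + 4724319600 + 4461857400 + 4227022800 + 4015671660 + 3824449200 + 3650610600 + 3491888400 + 3346393050 + 3212537328 + 3088978200 + 2974571600 + 2868336900 = 315404588903, so H_28 = 315404588903/80313433200 (already in lowest terms) ≈ 3.92717. (The PNT-adjacent estimate ln(28) + γ ≈ 3.90942 matches within O(1/n).)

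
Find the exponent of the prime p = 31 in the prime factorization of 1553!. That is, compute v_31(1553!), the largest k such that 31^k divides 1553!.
v_31(1553!) = 51

Legendre's formula: v_p(n!) = Σ_{k ≥ 1} ⌊n / p^k⌋. For p = 31, n = 1553, the terms are:
  ⌊1553/31^1⌋ = ⌊1553/31⌋ = 50
  ⌊1553/31^2⌋ = ⌊1553/961⌋ = 1
(the next term ⌊1553/31^3⌋ = 0, terminating the sum). Summing: v_31(1553!) = 50 + 1 = 51.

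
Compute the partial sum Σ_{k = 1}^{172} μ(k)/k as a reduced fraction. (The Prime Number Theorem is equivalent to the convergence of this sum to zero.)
Σ μ(k)/k = 976794744883260874795165001864511964953389627727401386703595517/962947420735983927056946215901134429196419130606213075415963491270

Values of μ(k) for 1 ≤ k ≤ 172: μ(1) = 1, μ(2) = -1, μ(3) = -1, μ(5) = -1, μ(6) = 1, μ(7) = -1, μ(10) = 1, μ(11) = -1, μ(13) = -1, μ(14) = 1, μ(15) = 1, μ(17) = -1, μ(19) = -1, μ(21) = 1, μ(22) = 1, μ(23) = -1, μ(26) = 1, μ(29) = -1, μ(30) = -1, μ(31) = -1, μ(33) = 1, μ(34) = 1, μ(35) = 1, μ(37) = -1, μ(38) = 1, μ(39) = 1, μ(41) = -1, μ(42) = -1, μ(43) = -1, μ(46) = 1, μ(47) = -1, μ(51) = 1, μ(53) = -1, μ(55) = 1, μ(57) = 1, μ(58) = 1, μ(59) = -1, μ(61) = -1, μ(62) = 1, μ(65) = 1, μ(66) = -1, μ(67) = -1, μ(69) = 1, μ(70) = -1, μ(71) = -1, μ(73) = -1, μ(74) = 1, μ(77) = 1, μ(78) = -1, μ(79) = -1, μ(82) = 1, μ(83) = -1, μ(85) = 1, μ(86) = 1, μ(87) = 1, μ(89) = -1, μ(91) = 1, μ(93) = 1, μ(94) = 1, μ(95) = 1, μ(97) = -1, μ(101) = -1, μ(102) = -1, μ(103) = -1, μ(105) = -1, μ(106) = 1, μ(107) = -1, μ(109) = -1, μ(110) = -1, μ(111) = 1, μ(113) = -1, μ(114) = -1, μ(115) = 1, μ(118) = 1, μ(119) = 1, μ(122) = 1, μ(123) = 1, μ(127) = -1, μ(129) = 1, μ(130) = -1, μ(131) = -1, μ(133) = 1, μ(134) = 1, μ(137) = -1, μ(138) = -1, μ(139) = -1, μ(141) = 1, μ(142) = 1, μ(143) = 1, μ(145) = 1, μ(146) = 1, μ(149) = -1, μ(151) = -1, μ(154) = -1, μ(155) = 1, μ(157) = -1, μ(158) = 1, μ(159) = 1, μ(161) = 1, μ(163) = -1, μ(165) = -1, μ(166) = 1, μ(167) = -1, μ(170) = -1, with μ = 0 on non-squarefree integers. Summing μ(k)/k for k where μ(k) ≠ 0 gives 976794744883260874795165001864511964953389627727401386703595517/962947420735983927056946215901134429196419130606213075415963491270 ≈ 0.0010. (PNT ⟺ this sum → 0 as n → ∞.)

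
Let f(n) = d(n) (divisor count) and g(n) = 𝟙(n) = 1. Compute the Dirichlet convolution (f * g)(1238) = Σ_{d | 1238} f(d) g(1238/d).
(d * 𝟙)(1238) = 9

Divisors of 1238: [1, 2, 619, 1238]. For each d | 1238:
  d = 1: d(1) · 𝟙(1238/1) = 1 · 1 = 1
  d = 2: d(2) · 𝟙(1238/2) = 2 · 1 = 2
  d = 619: d(619) · 𝟙(1238/619) = 2 · 1 = 2
  d = 1238: d(1238) · 𝟙(1238/1238) = 4 · 1 = 4
Summing: (d * 𝟙)(1238) = 1 + 2 + 2 + 4 = 9.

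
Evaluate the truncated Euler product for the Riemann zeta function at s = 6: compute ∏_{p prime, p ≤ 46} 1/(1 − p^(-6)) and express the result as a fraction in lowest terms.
∏ = 58415599349237689613444204788995855063746535337692192433390985/57419764821752678419559868369284941010851064169028064391462912

The primes p ≤ 46 are [2, 3, 5, 7, 11, 13, 17, 19, 23, 29, 31, 37, 41, 43]. For each prime, (1 − 1/p^6)^(-1) = p^6 / (p^6 − 1). The product is (1 − 1/2^6)^(-1), (1 − 1/3^6)^(-1), (1 − 1/5^6)^(-1), (1 − 1/7^6)^(-1), (1 − 1/11^6)^(-1), (1 − 1/13^6)^(-1), (1 − 1/17^6)^(-1), (1 − 1/19^6)^(-1), (1 − 1/23^6)^(-1), (1 − 1/29^6)^(-1), (1 − 1/31^6)^(-1), (1 − 1/37^6)^(-1), (1 − 1/41^6)^(-1), (1 − 1/43^6)^(-1) = ∏ p^6 / (p^6 − 1) = 58415599349237689613444204788995855063746535337692192433390985/57419764821752678419559868369284941010851064169028064391462912.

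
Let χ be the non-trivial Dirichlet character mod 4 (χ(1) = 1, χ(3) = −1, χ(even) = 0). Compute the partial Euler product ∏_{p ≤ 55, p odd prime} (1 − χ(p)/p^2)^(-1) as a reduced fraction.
∏ = 6080498115610191266973991/6635764829241999360000000

The odd primes p ≤ 55 are [3, 5, 7, 11, 13, 17, 19, 23, 29, 31, 37, 41, 43, 47, 53]. For each, χ(p) = 1 if p ≡ 1 mod 4, χ(p) = −1 if p ≡ 3 mod 4. Taking (1 − χ(p)/p^2)^(-1) = p^2/(p^2 − χ(p)): (1 − (-1)/3^2)^(-1) · (1 − (1)/5^2)^(-1) · (1 − (-1)/7^2)^(-1) · (1 − (-1)/11^2)^(-1) · (1 − (1)/13^2)^(-1) · (1 − (1)/17^2)^(-1) · (1 − (-1)/19^2)^(-1) · (1 − (-1)/23^2)^(-1) · (1 − (1)/29^2)^(-1) · (1 − (-1)/31^2)^(-1) · (1 − (1)/37^2)^(-1) · (1 − (1)/41^2)^(-1) · (1 − (-1)/43^2)^(-1) · (1 − (-1)/47^2)^(-1) · (1 − (1)/53^2)^(-1) = 6080498115610191266973991/6635764829241999360000000.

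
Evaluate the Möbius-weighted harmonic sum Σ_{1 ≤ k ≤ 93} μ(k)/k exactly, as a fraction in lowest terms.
Σ μ(k)/k = 160646574025887074368700140133097/7922913965448516923550179200452770

Values of μ(k) for 1 ≤ k ≤ 93: μ(1) = 1, μ(2) = -1, μ(3) = -1, μ(5) = -1, μ(6) = 1, μ(7) = -1, μ(10) = 1, μ(11) = -1, μ(13) = -1, μ(14) = 1, μ(15) = 1, μ(17) = -1, μ(19) = -1, μ(21) = 1, μ(22) = 1, μ(23) = -1, μ(26) = 1, μ(29) = -1, μ(30) = -1, μ(31) = -1, μ(33) = 1, μ(34) = 1, μ(35) = 1, μ(37) = -1, μ(38) = 1, μ(39) = 1, μ(41) = -1, μ(42) = -1, μ(43) = -1, μ(46) = 1, μ(47) = -1, μ(51) = 1, μ(53) = -1, μ(55) = 1, μ(57) = 1, μ(58) = 1, μ(59) = -1, μ(61) = -1, μ(62) = 1, μ(65) = 1, μ(66) = -1, μ(67) = -1, μ(69) = 1, μ(70) = -1, μ(71) = -1, μ(73) = -1, μ(74) = 1, μ(77) = 1, μ(78) = -1, μ(79) = -1, μ(82) = 1, μ(83) = -1, μ(85) = 1, μ(86) = 1, μ(87) = 1, μ(89) = -1, μ(91) = 1, μ(93) = 1, with μ = 0 on non-squarefree integers. Summing μ(k)/k for k where μ(k) ≠ 0 gives 160646574025887074368700140133097/7922913965448516923550179200452770 ≈ 0.0203. (PNT ⟺ this sum → 0 as n → ∞.)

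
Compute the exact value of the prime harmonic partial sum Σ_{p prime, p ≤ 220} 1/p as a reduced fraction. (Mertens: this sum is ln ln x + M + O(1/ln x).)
Σ 1/p = 3215488142498485484492183158345029261034221047849345857469577412562094716564064084247/1645783550795210387735581011435590727981167322669649249414629852197255934130751870910

π(220) = 47, so the primes ≤ 220 are [2, 3, 5, 7, 11, 13, 17, 19, 23, 29, 31, 37, 41, 43, 47, 53, 59, 61, 67, 71, 73, 79, 83, 89, 97, 101, 103, 107, 109, 113, 127, 131, 137, 139, 149, 151, 157, 163, 167, 173, 179, 181, 191, 193, 197, 199, 211]. Summing 1/p over these primes: 3215488142498485484492183158345029261034221047849345857469577412562094716564064084247/1645783550795210387735581011435590727981167322669649249414629852197255934130751870910 ≈ 1.9538. Mertens estimate ln ln(220) + 0.2615 ≈ 1.9467.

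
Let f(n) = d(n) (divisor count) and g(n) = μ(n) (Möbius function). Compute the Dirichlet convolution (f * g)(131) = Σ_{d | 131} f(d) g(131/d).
(d * μ)(131) = 1

Divisors of 131: [1, 131]. For each d | 131:
  d = 1: d(1) · μ(131/1) = 1 · -1 = -1
  d = 131: d(131) · μ(131/131) = 2 · 1 = 2
Summing: (d * μ)(131) = -1 + 2 = 1.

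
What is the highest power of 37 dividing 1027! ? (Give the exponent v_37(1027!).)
v_37(1027!) = 27

Legendre's formula: v_p(n!) = Σ_{k ≥ 1} ⌊n / p^k⌋. For p = 37, n = 1027, the terms are:
  ⌊1027/37^1⌋ = ⌊1027/37⌋ = 27
(the next term ⌊1027/37^2⌋ = 0, terminating the sum). Summing: v_37(1027!) = 27 = 27.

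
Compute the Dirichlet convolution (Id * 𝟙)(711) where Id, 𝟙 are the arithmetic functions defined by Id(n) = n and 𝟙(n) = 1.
(Id * 𝟙)(711) = 1040

Divisors of 711: [1, 3, 9, 79, 237, 711]. For each d | 711:
  d = 1: Id(1) · 𝟙(711/1) = 1 · 1 = 1
  d = 3: Id(3) · 𝟙(711/3) = 3 · 1 = 3
  d = 9: Id(9) · 𝟙(711/9) = 9 · 1 = 9
  d = 79: Id(79) · 𝟙(711/79) = 79 · 1 = 79
  d = 237: Id(237) · 𝟙(711/237) = 237 · 1 = 237
  d = 711: Id(711) · 𝟙(711/711) = 711 · 1 = 711
Summing: (Id * 𝟙)(711) = 1 + 3 + 9 + 79 + 237 + 711 = 1040.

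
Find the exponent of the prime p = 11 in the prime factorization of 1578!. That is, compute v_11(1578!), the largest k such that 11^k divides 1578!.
v_11(1578!) = 157

Legendre's formula: v_p(n!) = Σ_{k ≥ 1} ⌊n / p^k⌋. For p = 11, n = 1578, the terms are:
  ⌊1578/11^1⌋ = ⌊1578/11⌋ = 143
  ⌊1578/11^2⌋ = ⌊1578/121⌋ = 13
  ⌊1578/11^3⌋ = ⌊1578/1331⌋ = 1
(the next term ⌊1578/11^4⌋ = 0, terminating the sum). Summing: v_11(1578!) = 143 + 13 + 1 = 157.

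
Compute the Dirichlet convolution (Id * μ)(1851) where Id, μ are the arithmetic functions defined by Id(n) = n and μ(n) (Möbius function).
(Id * μ)(1851) = 1232

Divisors of 1851: [1, 3, 617, 1851]. For each d | 1851:
  d = 1: Id(1) · μ(1851/1) = 1 · 1 = 1
  d = 3: Id(3) · μ(1851/3) = 3 · -1 = -3
  d = 617: Id(617) · μ(1851/617) = 617 · -1 = -617
  d = 1851: Id(1851) · μ(1851/1851) = 1851 · 1 = 1851
Summing: (Id * μ)(1851) = 1 + -3 + -617 + 1851 = 1232.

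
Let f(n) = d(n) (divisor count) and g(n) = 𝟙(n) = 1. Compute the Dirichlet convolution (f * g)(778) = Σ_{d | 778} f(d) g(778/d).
(d * 𝟙)(778) = 9

Divisors of 778: [1, 2, 389, 778]. For each d | 778:
  d = 1: d(1) · 𝟙(778/1) = 1 · 1 = 1
  d = 2: d(2) · 𝟙(778/2) = 2 · 1 = 2
  d = 389: d(389) · 𝟙(778/389) = 2 · 1 = 2
  d = 778: d(778) · 𝟙(778/778) = 4 · 1 = 4
Summing: (d * 𝟙)(778) = 1 + 2 + 2 + 4 = 9.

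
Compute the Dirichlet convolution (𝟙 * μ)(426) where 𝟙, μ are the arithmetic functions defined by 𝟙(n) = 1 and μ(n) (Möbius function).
(𝟙 * μ)(426) = 0

Divisors of 426: [1, 2, 3, 6, 71, 142, 213, 426]. For each d | 426:
  d = 1: 𝟙(1) · μ(426/1) = 1 · -1 = -1
  d = 2: 𝟙(2) · μ(426/2) = 1 · 1 = 1
  d = 3: 𝟙(3) · μ(426/3) = 1 · 1 = 1
  d = 6: 𝟙(6) · μ(426/6) = 1 · -1 = -1
  d = 71: 𝟙(71) · μ(426/71) = 1 · 1 = 1
  d = 142: 𝟙(142) · μ(426/142) = 1 · -1 = -1
  d = 213: 𝟙(213) · μ(426/213) = 1 · -1 = -1
  d = 426: 𝟙(426) · μ(426/426) = 1 · 1 = 1
Summing: (𝟙 * μ)(426) = -1 + 1 + 1 + -1 + 1 + -1 + -1 + 1 = 0.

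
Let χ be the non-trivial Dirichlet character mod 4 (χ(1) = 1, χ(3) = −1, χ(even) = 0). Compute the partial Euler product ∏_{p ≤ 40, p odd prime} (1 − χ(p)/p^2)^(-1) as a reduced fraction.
∏ = 136633422149134339/149104402366464000

The odd primes p ≤ 40 are [3, 5, 7, 11, 13, 17, 19, 23, 29, 31, 37]. For each, χ(p) = 1 if p ≡ 1 mod 4, χ(p) = −1 if p ≡ 3 mod 4. Taking (1 − χ(p)/p^2)^(-1) = p^2/(p^2 − χ(p)): (1 − (-1)/3^2)^(-1) · (1 − (1)/5^2)^(-1) · (1 − (-1)/7^2)^(-1) · (1 − (-1)/11^2)^(-1) · (1 − (1)/13^2)^(-1) · (1 − (1)/17^2)^(-1) · (1 − (-1)/19^2)^(-1) · (1 − (-1)/23^2)^(-1) · (1 − (1)/29^2)^(-1) · (1 − (-1)/31^2)^(-1) · (1 − (1)/37^2)^(-1) = 136633422149134339/149104402366464000.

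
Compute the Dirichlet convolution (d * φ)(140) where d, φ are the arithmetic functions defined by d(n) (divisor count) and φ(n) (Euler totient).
(d * φ)(140) = 336

Divisors of 140: [1, 2, 4, 5, 7, 10, 14, 20, 28, 35, 70, 140]. For each d | 140:
  d = 1: d(1) · φ(140/1) = 1 · 48 = 48
  d = 2: d(2) · φ(140/2) = 2 · 24 = 48
  d = 4: d(4) · φ(140/4) = 3 · 24 = 72
  d = 5: d(5) · φ(140/5) = 2 · 12 = 24
  d = 7: d(7) · φ(140/7) = 2 · 8 = 16
  d = 10: d(10) · φ(140/10) = 4 · 6 = 24
  d = 14: d(14) · φ(140/14) = 4 · 4 = 16
  d = 20: d(20) · φ(140/20) = 6 · 6 = 36
  d = 28: d(28) · φ(140/28) = 6 · 4 = 24
  d = 35: d(35) · φ(140/35) = 4 · 2 = 8
  d = 70: d(70) · φ(140/70) = 8 · 1 = 8
  d = 140: d(140) · φ(140/140) = 12 · 1 = 12
Summing: (d * φ)(140) = 48 + 48 + 72 + 24 + 16 + 24 + 16 + 36 + 24 + 8 + 8 + 12 = 336.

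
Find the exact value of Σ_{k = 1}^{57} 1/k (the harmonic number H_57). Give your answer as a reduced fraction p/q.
H_57 = 253437484000080020709989/54749786241679275146400

Direct summation: H_57 = 1 + 1/2 + ... + 1/57. The least common denominator is lcm(1, ..., 57) = 164249358725037825439200; over this denominator the numerator is 164249358725037825439200 + 82124679362518912719600 + 54749786241679275146400 + 41062339681259456359800 + 32849871745007565087840 + 27374893120839637573200 + 23464194103576832205600 + 20531169840629728179900 + 18249928747226425048800 + 16424935872503782543920 + 14931759884094347767200 + 13687446560419818786600 + 12634566055772140418400 + 11732097051788416102800 + 10949957248335855029280 + 10265584920314864089950 + 9661726983825754437600 + 9124964373613212524400 + 8644703090791464496800 + 8212467936251891271960 + 7821398034525610735200 + 7465879942047173883600 + 7141276466305992410400 + 6843723280209909393300 + 6569974349001513017568 + 6317283027886070209200 + 6083309582408808349600 + 5866048525894208051400 + 5663770990518545704800 + 5474978624167927514640 + 5298366410485091143200 + 5132792460157432044975 + 4977253294698115922400 + 4830863491912877218800 + 4692838820715366441120 + 4562482186806606262200 + 4439171857433454741600 + 4322351545395732248400 + 4211522018590713472800 + 4106233968125945635980 + 4006081920122873791200 + 3910699017262805367600 + 3819752528489251754400 + 3732939971023586941800 + 3649985749445285009760 + 3570638233152996205200 + 3494667206915698413600 + 3421861640104954696650 + 3352027729082404600800 + 3284987174500756508784 + 3220575661275251479200 + 3158641513943035104600 + 3099044504245996706400 + 3041654791204404174800 + 2986351976818869553440 + 2933024262947104025700 + 2881567696930488165600 = 760312452000240062129967, so H_57 = 760312452000240062129967/164249358725037825439200; reducing by gcd(760312452000240062129967, 164249358725037825439200) = 3 gives 253437484000080020709989/54749786241679275146400 ≈ 4.62901. (The PNT-adjacent estimate ln(57) + γ ≈ 4.62027 matches within O(1/n).)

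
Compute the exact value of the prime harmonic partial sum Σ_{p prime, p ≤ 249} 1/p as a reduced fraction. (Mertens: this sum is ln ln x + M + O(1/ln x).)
Σ 1/p = 506873196134241441348690763593294873492730445394823722837469097176314709804649267964680634478659521/256041159035492609053110100510385311995538591998443060216114576417920917800321526504084465112487730

π(249) = 53, so the primes ≤ 249 are [2, 3, 5, 7, 11, 13, 17, 19, 23, 29, 31, 37, 41, 43, 47, 53, 59, 61, 67, 71, 73, 79, 83, 89, 97, 101, 103, 107, 109, 113, 127, 131, 137, 139, 149, 151, 157, 163, 167, 173, 179, 181, 191, 193, 197, 199, 211, 223, 227, 229, 233, 239, 241]. Summing 1/p over these primes: 506873196134241441348690763593294873492730445394823722837469097176314709804649267964680634478659521/256041159035492609053110100510385311995538591998443060216114576417920917800321526504084465112487730 ≈ 1.9797. Mertens estimate ln ln(249) + 0.2615 ≈ 1.9694.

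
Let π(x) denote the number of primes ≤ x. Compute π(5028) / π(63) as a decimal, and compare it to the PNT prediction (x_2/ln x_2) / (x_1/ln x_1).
π(5028)/π(63) = 674/18 ≈ 37.4444;  PNT prediction ≈ 38.7974.

π(63) = 18 and π(5028) = 674, so π(5028)/π(63) ≈ 37.4444. The PNT-predicted ratio is (5028/ln(5028)) / (63/ln(63)) ≈ 38.7974. The two agree to within a few percent, as expected.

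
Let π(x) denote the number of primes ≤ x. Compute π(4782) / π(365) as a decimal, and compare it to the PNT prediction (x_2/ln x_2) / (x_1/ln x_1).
π(4782)/π(365) = 641/72 ≈ 8.9028;  PNT prediction ≈ 9.1231.

π(365) = 72 and π(4782) = 641, so π(4782)/π(365) ≈ 8.9028. The PNT-predicted ratio is (4782/ln(4782)) / (365/ln(365)) ≈ 9.1231. The two agree to within a few percent, as expected.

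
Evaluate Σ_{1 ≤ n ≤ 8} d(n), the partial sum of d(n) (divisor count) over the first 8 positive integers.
Σ_{n ≤ 8} d(n) = 20

Compute d(n) for each 1 ≤ n ≤ 8: d(1) = 1, d(2) = 2, d(3) = 2, d(4) = 3, d(5) = 2, d(6) = 4, d(7) = 2, d(8) = 4. Summing all 8 values: 20. (Dirichlet's divisor formula: Σ_{n ≤ x} d(n) = x ln(x) + (2γ − 1) x + O(√x). For x = 8, the asymptotic estimate is ≈ 17.87.)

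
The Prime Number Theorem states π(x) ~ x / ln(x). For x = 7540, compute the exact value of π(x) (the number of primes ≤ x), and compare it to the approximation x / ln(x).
π(7540) = 955;  x/ln(x) ≈ 844.54;  relative error ≈ 11.57%.

Directly count primes up to 7540: π(7540) = 955. The PNT approximation gives 7540/ln(7540) ≈ 7540/8.92798 ≈ 844.54. Relative error (π(x) − x/ln(x)) / π(x) ≈ 11.57%; the approximation is known to undercount slightly (Li(x) is a better estimate).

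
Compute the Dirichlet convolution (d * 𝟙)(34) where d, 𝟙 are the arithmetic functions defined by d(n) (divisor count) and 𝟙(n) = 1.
(d * 𝟙)(34) = 9

Divisors of 34: [1, 2, 17, 34]. For each d | 34:
  d = 1: d(1) · 𝟙(34/1) = 1 · 1 = 1
  d = 2: d(2) · 𝟙(34/2) = 2 · 1 = 2
  d = 17: d(17) · 𝟙(34/17) = 2 · 1 = 2
  d = 34: d(34) · 𝟙(34/34) = 4 · 1 = 4
Summing: (d * 𝟙)(34) = 1 + 2 + 2 + 4 = 9.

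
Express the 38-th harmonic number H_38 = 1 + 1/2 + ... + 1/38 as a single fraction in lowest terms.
H_38 = 2053580969474233/485721041551200

Direct summation: H_38 = 1 + 1/2 + ... + 1/38. The least common denominator is lcm(1, ..., 38) = 5342931457063200; over this denominator the numerator is 5342931457063200 + 2671465728531600 + 1780977152354400 + 1335732864265800 + 1068586291412640 + 890488576177200 + 763275922437600 + 667866432132900 + 593659050784800 + 534293145706320 + 485721041551200 + 445244288088600 + 410994727466400 + 381637961218800 + 356195430470880 + 333933216066450 + 314290085709600 + 296829525392400 + 281206918792800 + 267146572853160 + 254425307479200 + 242860520775600 + 232301367698400 + 222622144044300 + 213717258282528 + 205497363733200 + 197886350261600 + 190818980609400 + 184239015760800 + 178097715235440 + 172352627647200 + 166966608033225 + 161907013850400 + 157145042854800 + 152655184487520 + 148414762696200 + 144403552893600 + 140603459396400 = 22589390664216563, so H_38 = 22589390664216563/5342931457063200; reducing by gcd(22589390664216563, 5342931457063200) = 11 gives 2053580969474233/485721041551200 ≈ 4.22790. (The PNT-adjacent estimate ln(38) + γ ≈ 4.21480 matches within O(1/n).)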